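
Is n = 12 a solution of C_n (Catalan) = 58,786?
No

Working:
C_12 = C(24,12)/(12+1) = 2,704,156/13 = 208,012, which does not equal 58,786.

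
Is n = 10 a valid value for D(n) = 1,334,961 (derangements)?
Yes

Reasoning: D(10) = (10-1)·[D(9) + D(8)] = 9·[133,496 + 14,833] = 1,334,961, which equals 1,334,961.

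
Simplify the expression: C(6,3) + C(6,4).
35

Working:
By Pascal's identity: C(7,4) = 35.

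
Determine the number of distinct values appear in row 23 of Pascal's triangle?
12

Solution: Row 23 has entries C(23,0)..C(23,23); by symmetry C(23,k)=C(23,23-k), giving 12 distinct values.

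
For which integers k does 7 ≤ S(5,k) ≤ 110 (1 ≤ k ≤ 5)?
S(5,1)=1; S(5,2)=15; S(5,3)=25; S(5,4)=10; S(5,5)=1. So valid k = 2, 3, 4.
Final answer: 2, 3, 4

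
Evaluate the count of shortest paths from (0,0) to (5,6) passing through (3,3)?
200

Reasoning: To (3,3): C(6,3)=20. From there: C(5,2)=10. Total: 200.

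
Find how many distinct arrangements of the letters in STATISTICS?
50,400

Working:
Word has 10 letters (S=3, T=3, A=1, I=2, C=1). Arrangements: 10!/Π(k!) = 50,400.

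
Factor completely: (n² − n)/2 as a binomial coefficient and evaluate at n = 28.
C(n,2); C(28,2) = 378

(n² − n)/2 = n(n−1)/2 = C(n,2). At n = 28: C(28,2) = 378.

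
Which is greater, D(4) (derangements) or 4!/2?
4!/2
D(4) = (4-1)·[D(3) + D(2)] = 3·[2 + 1] = 9; 4!/2 = 24/2 = 12.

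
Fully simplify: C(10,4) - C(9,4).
84

Explanation: C(10,4) - C(9,4) = C(9,3) = 84.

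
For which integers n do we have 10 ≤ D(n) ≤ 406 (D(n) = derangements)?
Using D(n) = (n−1)[D(n−1) + D(n−2)] with D(1)=0, D(2)=1: D(4)=9; D(5)=44; D(6)=265; D(7)=1,854. So valid n = 5, 6.

Answer: 5, 6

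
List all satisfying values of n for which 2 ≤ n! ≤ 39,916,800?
2, 3, 4, 5, 6, 7, 8, 9, 10, 11

Explanation: n! is strictly increasing; 2! = 2 and 11! = 39,916,800, so valid n = 2, 3, 4, 5, 6, 7, 8, 9, 10, 11.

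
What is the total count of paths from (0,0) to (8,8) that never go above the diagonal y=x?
Counted by the Catalan number C_8: C_8 = C(16,8)/(8+1) = 12,870/9 = 1,430.

Answer: 1,430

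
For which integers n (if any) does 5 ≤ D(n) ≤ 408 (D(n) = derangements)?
4, 5, 6

Explanation: Using D(n) = (n−1)[D(n−1) + D(n−2)] with D(1)=0, D(2)=1: D(3)=2; D(4)=9; D(5)=44; D(6)=265; D(7)=1,854. So valid n = 4, 5, 6.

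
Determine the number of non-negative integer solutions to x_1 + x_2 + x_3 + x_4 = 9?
C(9+4-1, 4-1) = 220.
Final answer: 220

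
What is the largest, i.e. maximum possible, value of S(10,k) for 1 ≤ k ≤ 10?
42,525

Working:
Row S(10,k) for k = 1..10 (via S(n,k) = k·S(n−1,k) + S(n−1,k−1)): 1, 511, 9,330, 34,105, 42,525, 22,827, 5,880, 750, 45, 1. The row is unimodal; maximum at k = 5: 42,525.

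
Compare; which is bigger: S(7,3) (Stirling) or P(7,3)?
S(7,3)

Reasoning: S(7,3) = 3·S(6,3) + S(6,2) = 3·90 + 31 = 301; P(7,3) = 210.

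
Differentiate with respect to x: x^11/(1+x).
(11x^10(1+x) - x^11)/(1+x)²

Quotient rule: [11x^{10}(1+x) - x^11]/(1+x)².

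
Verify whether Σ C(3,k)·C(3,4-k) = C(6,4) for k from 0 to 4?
True

Working:
Vandermonde's identity gives C(6,4) = 15; RHS C(6,4) = 15.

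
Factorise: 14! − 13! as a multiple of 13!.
13 × 13! = 80,951,270,400

Solution: 14! − 13! = 14·13! − 13! = (14 − 1)·13! = 13 × 13! = 80,951,270,400.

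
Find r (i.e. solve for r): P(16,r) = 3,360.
3

Reasoning: P(16,r) = 16·15·…·(16−r+1), a product of r factors. Multiplying down from 16: 16 = 16; 16·15 = 240; 16·15·14 = 3,360 ✓ (3 factors). So r = 3.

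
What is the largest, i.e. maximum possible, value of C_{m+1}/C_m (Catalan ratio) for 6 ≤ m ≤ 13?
18/5

Solution: C_{m+1}/C_m = 2(2m+1)/(m+2), which increases with m. Maximum at m = 13: 2·27/15 = 18/5.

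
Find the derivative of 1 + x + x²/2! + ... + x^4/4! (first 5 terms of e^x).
1 + x + x²/2! + ... + x^3/3!

Working:
Differentiating term by term gives the first 4 terms of e^x.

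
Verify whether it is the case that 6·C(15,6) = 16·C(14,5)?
False

Absorption identity k·C(n,k) = n·C(n-1,k-1). LHS = 6·5005 = 30,030; RHS = 16·2002 = 32,032.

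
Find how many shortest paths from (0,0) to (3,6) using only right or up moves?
84

Choose 3 rights from 9 moves: C(9,3) = 84.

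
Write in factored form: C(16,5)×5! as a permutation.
P(16,5)

Reasoning: C(16,5)×5! = [16!/(5!(11)!)]×5! = 16!/(11)! = P(16,5) = 524,160.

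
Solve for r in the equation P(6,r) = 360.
4

Reasoning: P(6,r) = 6·5·…·(6−r+1), a product of r factors. Multiplying down from 6: 6 = 6; 6·5 = 30; 6·5·4 = 120; 6·5·4·3 = 360 ✓ (4 factors). So r = 4.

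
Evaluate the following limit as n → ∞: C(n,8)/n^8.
1/40320

Working:
C(n,8) ≈ n^8/8! for large n. Limit = 1/8! = 1/40320.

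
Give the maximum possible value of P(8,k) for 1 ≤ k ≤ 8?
40,320

P(8,k) increases in k, so maximum at k = 8: 8! = 40,320.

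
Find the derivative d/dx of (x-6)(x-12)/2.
(2x - 18)/2

d/dx[(x-6)(x-12)] = (x-12) + (x-6) = 2x - 18. Dividing by 2 gives (2x - 18)/2.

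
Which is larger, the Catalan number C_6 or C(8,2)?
C_6

Reasoning: C_6 = C(12,6)/(6+1) = 924/7 = 132; C(8,2) = 28.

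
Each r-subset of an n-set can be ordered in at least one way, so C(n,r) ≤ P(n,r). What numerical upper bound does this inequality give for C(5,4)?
120

Explanation: P(5,4) = 5·4·3·2 = 120, so C(5,4) ≤ 120. (The bound is loose by a factor of 4! = 24: C(5,4) = 120/24 = 5.)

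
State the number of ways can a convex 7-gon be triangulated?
42
Using the Catalan number formula: C_n = C(2n, n) / (n+1)
C_5 = C(10, 5) / (5+1)
     = 252 / 6
     = 42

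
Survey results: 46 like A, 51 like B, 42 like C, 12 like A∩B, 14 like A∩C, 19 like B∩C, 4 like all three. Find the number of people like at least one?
98
|A∪B∪C| = 46+51+42-12-14-19+4 = 98.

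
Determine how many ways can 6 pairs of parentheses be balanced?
132

Explanation: Using the Catalan number formula: C_n = C(2n, n) / (n+1)
C_6 = C(12, 6) / (6+1)
     = 924 / 7
     = 132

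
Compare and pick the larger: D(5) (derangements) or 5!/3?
D(5)
D(5) = (5-1)·[D(4) + D(3)] = 4·[9 + 2] = 44; 5!/3 = 120/3 = 40.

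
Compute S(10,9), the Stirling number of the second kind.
45

Solution: Using the Stirling recurrence: S(n,k) = k·S(n-1,k) + S(n-1,k-1)
S(10,9) = 9·S(9,9) + S(9,8)
         = 9·1 + 36
         = 9 + 36
         = 45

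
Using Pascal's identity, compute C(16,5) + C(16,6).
12,376

C(16,5) + C(16,6) = C(17,6) = 12,376.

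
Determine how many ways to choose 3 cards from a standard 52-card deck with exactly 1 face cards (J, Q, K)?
12 face cards and 40 non-face cards: C(12,1) × C(40,2) = 12 × 780 = 9,360.
Final answer: 9,360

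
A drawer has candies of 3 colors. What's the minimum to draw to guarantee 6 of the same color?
16
Worst case: 5 of each = 15. One more: 16.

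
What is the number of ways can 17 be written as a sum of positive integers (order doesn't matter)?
297

Working:
Pentagonal recurrence p(n) = p(n−1) + p(n−2) − p(n−5) − p(n−7) + …: p(17) = p(16) + p(15) − p(12) − p(10) + p(5) + p(2) = 231 + 176 − 77 − 42 + 7 + 2 = 297.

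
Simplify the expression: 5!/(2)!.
60

Working:
This equals 5×4×3 = 60.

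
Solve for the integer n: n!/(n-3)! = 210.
n!/(n-3)! = n×(n-1)×(n-2), a product of 3 consecutive integers ≈ (n−1)^3. 210^(1/3) + 1 ≈ 6.9; check n = 7: 7×6×5 = 210 ✓. So n = 7.
Final answer: 7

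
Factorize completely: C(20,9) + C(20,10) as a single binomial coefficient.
C(21,10)

Working:
By Pascal's identity: C(20,9) + C(20,10) = C(21,10) = 352,716.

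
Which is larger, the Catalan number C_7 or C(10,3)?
C_7

C_7 = C(14,7)/(7+1) = 3,432/8 = 429; C(10,3) = 120.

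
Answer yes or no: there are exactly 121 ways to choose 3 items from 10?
No

Solution: C(10,3) = 120 ≠ 121.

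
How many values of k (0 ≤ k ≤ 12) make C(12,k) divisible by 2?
9

Reasoning: Checking C(12,k) mod 2 for k = 0..12: divisible at k = 1, 2, 3, 5, 6, 7, 9, 10, 11. That's 9 values.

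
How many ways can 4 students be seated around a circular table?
6

Reasoning: Circular arrangements: (4-1)! = 6.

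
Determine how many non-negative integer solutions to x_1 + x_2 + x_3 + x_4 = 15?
816

Reasoning: C(15+4-1, 4-1) = 816.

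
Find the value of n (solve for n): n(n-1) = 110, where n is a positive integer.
11
n² − n − 110 = 0, so n = (1 ± √(1 + 4·110))/2 = (1 ± √441)/2 = (1 ± 21)/2, i.e. n = 11 or n = -10. Taking the positive root, n = 11 (check: 11×10 = 110).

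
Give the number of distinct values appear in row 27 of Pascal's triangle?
14
Row 27 has entries C(27,0)..C(27,27); by symmetry C(27,k)=C(27,27-k), giving 14 distinct values.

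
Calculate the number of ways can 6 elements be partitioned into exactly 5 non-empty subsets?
15
This equals S(6,5), the Stirling number of the 2nd kind.
Using the Stirling recurrence: S(n,k) = k·S(n-1,k) + S(n-1,k-1)
S(6,5) = 5·S(5,5) + S(5,4)
         = 5·1 + 10
         = 5 + 10
         = 15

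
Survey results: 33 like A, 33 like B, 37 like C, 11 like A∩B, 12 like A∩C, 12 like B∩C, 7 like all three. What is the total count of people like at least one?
75

Explanation: |A∪B∪C| = 33+33+37-11-12-12+7 = 75.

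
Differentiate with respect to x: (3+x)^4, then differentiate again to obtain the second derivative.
12(3+x)^2
First derivative: 4(3+x)^{3}. Second derivative: 4·3·(3+x)^{2} = 12(3+x)^{2}.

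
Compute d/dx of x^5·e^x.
(5x^4 + x^5)e^x

Reasoning: Product rule: d/dx[x^5]·e^x + x^5·d/dx[e^x] = 5x^{4}e^x + x^5e^x.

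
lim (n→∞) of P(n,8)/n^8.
1

Working:
P(n,8) = n(n-1)···(n-7) ≈ n^8 for large n. Limit = 1.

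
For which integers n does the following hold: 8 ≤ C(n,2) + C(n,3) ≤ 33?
4, 5

Working:
C(3,2)+C(3,3)=4; C(4,2)+C(4,3)=10; C(5,2)+C(5,3)=20; C(6,2)+C(6,3)=35. So valid n = 4, 5.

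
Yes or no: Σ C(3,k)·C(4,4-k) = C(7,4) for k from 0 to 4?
Yes

Working:
Vandermonde's identity gives C(7,4) = 35; RHS C(7,4) = 35.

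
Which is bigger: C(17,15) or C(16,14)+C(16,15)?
Equal

By Pascal's identity: C(17,15) = C(16,14)+C(16,15) = 136. Equal.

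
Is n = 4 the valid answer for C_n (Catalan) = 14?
Yes

Working:
C_4 = C(8,4)/(4+1) = 70/5 = 14, which equals 14.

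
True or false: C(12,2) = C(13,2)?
False

LHS = C(12,2) = 66; RHS = C(13,2) = 78. 66 ≠ 78, so the statement does not hold.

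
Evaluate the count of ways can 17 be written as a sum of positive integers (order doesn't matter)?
Pentagonal recurrence p(n) = p(n−1) + p(n−2) − p(n−5) − p(n−7) + …: p(17) = p(16) + p(15) − p(12) − p(10) + p(5) + p(2) = 231 + 176 − 77 − 42 + 7 + 2 = 297.
Final answer: 297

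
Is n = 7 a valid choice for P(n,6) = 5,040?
P(7,6) = 7·6·5·4·3·2 = 5,040, which equals 5,040.

Answer: Yes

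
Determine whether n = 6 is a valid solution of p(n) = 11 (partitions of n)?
Yes

Reasoning: Pentagonal recurrence p(n) = p(n−1) + p(n−2) − p(n−5) − p(n−7) + …: p(6) = p(5) + p(4) − p(1) = 7 + 5 − 1 = 11, which equals 11.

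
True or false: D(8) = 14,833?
Derangements of 8 elements: D(8) = (8-1)·[D(7) + D(6)] = 7·[1,854 + 265] = 14,833.

Answer: True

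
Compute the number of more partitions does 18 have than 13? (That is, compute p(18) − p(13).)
Pentagonal recurrence p(n) = p(n−1) + p(n−2) − p(n−5) − p(n−7) + …: p(18) = p(17) + p(16) − p(13) − p(11) + p(6) + p(3) = 297 + 231 − 101 − 56 + 11 + 3 = 385.
p(13) = p(12) + p(11) − p(8) − p(6) + p(1) = 77 + 56 − 22 − 11 + 1 = 101.
Difference = 385 − 101 = 284.
Final answer: 284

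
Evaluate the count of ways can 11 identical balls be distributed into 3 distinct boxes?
C(11+3-1, 3-1) = C(13, 2) = 78.

Answer: 78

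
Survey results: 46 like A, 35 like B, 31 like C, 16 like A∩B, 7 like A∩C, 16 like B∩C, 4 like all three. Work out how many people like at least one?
77

Working:
|A∪B∪C| = 46+35+31-16-7-16+4 = 77.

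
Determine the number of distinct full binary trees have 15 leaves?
Using the Catalan number formula: C_n = C(2n, n) / (n+1)
C_14 = C(28, 14) / (14+1)
     = 40116600 / 15
     = 2,674,440
Final answer: 2,674,440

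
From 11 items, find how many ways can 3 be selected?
C(11,3) = 11! / (3! × (11-3)!)
         = 11! / (3! × 8!)
         = 165
Final answer: 165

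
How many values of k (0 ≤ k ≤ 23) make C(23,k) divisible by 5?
Checking C(23,k) mod 5 for k = 0..23: divisible at k = 4, 9, 14, 19. That's 4 values.

Answer: 4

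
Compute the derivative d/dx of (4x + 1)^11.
Chain rule: 11(4x+1)^{10} × 4 = 44(4x+1)^{10}.

Answer: 44(4x + 1)^10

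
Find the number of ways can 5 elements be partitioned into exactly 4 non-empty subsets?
This equals S(5,4), the Stirling number of the 2nd kind.
Using the Stirling recurrence: S(n,k) = k·S(n-1,k) + S(n-1,k-1)
S(5,4) = 4·S(4,4) + S(4,3)
         = 4·1 + 6
         = 4 + 6
         = 10

Answer: 10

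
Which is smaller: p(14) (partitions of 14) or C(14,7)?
p(14)

Explanation: Pentagonal recurrence p(n) = p(n−1) + p(n−2) − p(n−5) − p(n−7) + …: p(14) = p(13) + p(12) − p(9) − p(7) + p(2) = 101 + 77 − 30 − 15 + 2 = 135; C(14,7) = 3,432.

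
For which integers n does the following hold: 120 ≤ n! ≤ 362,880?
5, 6, 7, 8, 9

Working:
n! is strictly increasing; 5! = 120 and 9! = 362,880, so valid n = 5, 6, 7, 8, 9.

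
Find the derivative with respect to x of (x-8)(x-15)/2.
(2x - 23)/2

d/dx[(x-8)(x-15)] = (x-15) + (x-8) = 2x - 23. Dividing by 2 gives (2x - 23)/2.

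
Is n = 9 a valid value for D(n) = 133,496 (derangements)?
Yes

Solution: D(9) = (9-1)·[D(8) + D(7)] = 8·[14,833 + 1,854] = 133,496, which equals 133,496.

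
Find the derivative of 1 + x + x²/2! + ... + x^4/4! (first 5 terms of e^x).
1 + x + x²/2! + ... + x^3/3!
Differentiating term by term gives the first 4 terms of e^x.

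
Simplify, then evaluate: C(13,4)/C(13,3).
5/2

Explanation: C(n,k+1)/C(n,k) = (n−k)/(k+1). Here (13−3)/(3+1) = 10/4 = 5/2.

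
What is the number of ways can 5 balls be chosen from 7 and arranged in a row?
P(7,5) = 7!/(7-5)! = 2,520.
Final answer: 2,520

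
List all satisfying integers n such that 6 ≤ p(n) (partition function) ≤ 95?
5, 6, 7, 8, 9, 10, 11, 12

Reasoning: Tabulating p(n) via p(n) = p(n−1) + p(n−2) − p(n−5) − p(n−7) + …: p(4)=5; p(5)=7; p(6)=11; p(7)=15; p(8)=22; p(9)=30; p(10)=42; p(11)=56; p(12)=77; p(13)=101. So valid n = 5, 6, 7, 8, 9, 10, 11, 12.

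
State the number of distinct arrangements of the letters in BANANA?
Word has 6 letters (B=1, A=3, N=2). Arrangements: 6!/Π(k!) = 60.

Answer: 60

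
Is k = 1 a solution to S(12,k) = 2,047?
S(12,1) = 1·S(11,1) + S(11,0) = 1·1 + 0 = 1, which does not equal 2,047.
Final answer: No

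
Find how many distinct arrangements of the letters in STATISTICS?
50,400

Word has 10 letters (S=3, T=3, A=1, I=2, C=1). Arrangements: 10!/Π(k!) = 50,400.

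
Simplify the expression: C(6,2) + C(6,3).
35

Working:
By Pascal's identity: C(7,3) = 35.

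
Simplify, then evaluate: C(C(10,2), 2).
990

Explanation: C(10,2) = 45, then C(45, 2) = 990.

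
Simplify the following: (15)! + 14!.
1,394,852,659,200

Solution: (15)! + 14! = (15)·14! + 14! = (15+1)·14! = 16·14! = 1,394,852,659,200.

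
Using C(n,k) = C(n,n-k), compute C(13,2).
78

Working:
C(13,2) = C(13,11) = 78.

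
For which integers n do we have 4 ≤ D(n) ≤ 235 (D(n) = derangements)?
Using D(n) = (n−1)[D(n−1) + D(n−2)] with D(1)=0, D(2)=1: D(3)=2; D(4)=9; D(5)=44; D(6)=265. So valid n = 4, 5.
Final answer: 4, 5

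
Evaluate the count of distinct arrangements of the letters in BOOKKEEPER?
151,200

Explanation: Word has 10 letters (B=1, O=2, K=2, E=3, P=1, R=1). Arrangements: 10!/Π(k!) = 151,200.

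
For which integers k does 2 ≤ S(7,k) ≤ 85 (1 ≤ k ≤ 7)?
2, 6

Working:
S(7,1)=1; S(7,2)=63; S(7,3)=301; S(7,4)=350; S(7,5)=140; S(7,6)=21; S(7,7)=1. So valid k = 2, 6.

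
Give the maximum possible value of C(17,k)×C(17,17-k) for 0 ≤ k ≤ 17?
590,976,100

C(17,k)·C(17,17-k) = C(17,k)², maximised at the centre k = 8: C(17,8)² = 590,976,100.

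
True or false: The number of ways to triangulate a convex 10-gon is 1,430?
Triangulations of a convex 10-gon are counted by the Catalan number C_8: C_8 = C(16,8)/(8+1) = 12,870/9 = 1,430.

Answer: True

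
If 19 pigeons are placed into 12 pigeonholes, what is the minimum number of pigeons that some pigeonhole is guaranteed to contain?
2

Working:
Pigeonhole: ⌈19/12⌉ = 2.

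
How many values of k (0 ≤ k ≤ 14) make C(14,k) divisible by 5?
0

Solution: Checking C(14,k) mod 5 for k = 0..14: none are divisible by 5. Count = 0.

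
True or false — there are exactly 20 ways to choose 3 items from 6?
True

C(6,3) = 20.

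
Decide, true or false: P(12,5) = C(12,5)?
False

Explanation: P(12,5) = 95,040 but C(12,5) = 792; they differ by a factor of 5! = 120, so the statement does not hold.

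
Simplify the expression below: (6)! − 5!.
(6)! − 5! = (6)·5! − 5! = (6−1)·5! = 5·5! = 600.
Final answer: 600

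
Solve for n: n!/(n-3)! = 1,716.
13

Explanation: n!/(n-3)! = n×(n-1)×(n-2), a product of 3 consecutive integers ≈ (n−1)^3. 1,716^(1/3) + 1 ≈ 13.0; check n = 13: 13×12×11 = 1,716 ✓. So n = 13.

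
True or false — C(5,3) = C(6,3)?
False

Working:
LHS = C(5,3) = 10; RHS = C(6,3) = 20. 10 ≠ 20, so the statement does not hold.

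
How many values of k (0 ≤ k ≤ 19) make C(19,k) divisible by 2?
Checking C(19,k) mod 2 for k = 0..19: divisible at k = 4, 5, 6, 7, 8, 9, 10, 11, 12, 13, 14, 15. That's 12 values.
Final answer: 12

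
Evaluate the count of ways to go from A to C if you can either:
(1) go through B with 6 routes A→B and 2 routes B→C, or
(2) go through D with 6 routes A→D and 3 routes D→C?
30

Reasoning: Route via B: 6×2=12. Route via D: 6×3=18. Total: 30.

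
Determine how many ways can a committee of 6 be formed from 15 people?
C(15,6) = 15! / (6! × (15-6)!)
         = 15! / (6! × 9!)
         = 5,005
Final answer: 5,005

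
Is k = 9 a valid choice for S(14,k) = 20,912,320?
No

S(14,9) = 9·S(13,9) + S(13,8) = 9·359,502 + 1,899,612 = 5,135,130, which does not equal 20,912,320.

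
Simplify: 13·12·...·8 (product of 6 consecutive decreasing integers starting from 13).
1,235,520
This is P(13,6) = 13!/(7)! = 1,235,520.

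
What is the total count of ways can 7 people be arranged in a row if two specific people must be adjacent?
1,440

Working:
Treat pair as unit: (7-1)! arrangements × 2 internal orders = 1,440.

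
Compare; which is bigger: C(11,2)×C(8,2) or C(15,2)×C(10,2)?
C(15,2)×C(10,2)

Solution: C(11,2)×C(8,2)=1,540, C(15,2)×C(10,2)=4,725.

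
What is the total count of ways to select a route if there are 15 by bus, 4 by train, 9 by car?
28

Working:
By the addition principle: 15 + 4 + 9 = 28.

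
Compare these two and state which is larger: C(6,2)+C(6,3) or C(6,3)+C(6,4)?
Equal

Working:
First=35, Second=35.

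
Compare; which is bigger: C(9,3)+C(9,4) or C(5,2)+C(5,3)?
C(9,3)+C(9,4)

Reasoning: First=210, Second=20.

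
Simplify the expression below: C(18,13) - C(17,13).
C(18,13) - C(17,13) = C(17,12) = 6,188.

Answer: 6,188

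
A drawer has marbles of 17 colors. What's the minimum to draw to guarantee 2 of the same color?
18

Solution: Worst case: 1 of each = 17. One more: 18.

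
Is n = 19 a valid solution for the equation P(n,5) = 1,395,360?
Yes

Working:
P(19,5) = 19·18·17·16·15 = 1,395,360, which equals 1,395,360.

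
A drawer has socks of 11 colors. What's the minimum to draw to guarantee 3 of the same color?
23

Explanation: Worst case: 2 of each = 22. One more: 23.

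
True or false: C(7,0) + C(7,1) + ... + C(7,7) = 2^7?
True

Working:
Binomial theorem with x = y = 1: Σ C(7,i) = (1+1)^7 = 2^7 = 128. The statement holds.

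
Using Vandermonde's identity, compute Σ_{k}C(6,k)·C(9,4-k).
1,365
= C(6+9,4) = C(15,4) = 1,365.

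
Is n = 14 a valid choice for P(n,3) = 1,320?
No

Working:
P(14,3) = 14·13·12 = 2,184, which does not equal 1,320.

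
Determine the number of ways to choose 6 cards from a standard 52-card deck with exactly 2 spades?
6,415,578

Reasoning: 13 spades and 39 non-spades: C(13,2) × C(39,4) = 78 × 82251 = 6,415,578.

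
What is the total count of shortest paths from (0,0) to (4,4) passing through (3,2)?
30
To (3,2): C(5,3)=10. From there: C(3,1)=3. Total: 30.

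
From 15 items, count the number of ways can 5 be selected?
C(15,5) = 15! / (5! × (15-5)!)
         = 15! / (5! × 10!)
         = 3,003

Answer: 3,003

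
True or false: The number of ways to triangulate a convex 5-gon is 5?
True

Triangulations of a convex 5-gon are counted by the Catalan number C_3: C_3 = C(6,3)/(3+1) = 20/4 = 5.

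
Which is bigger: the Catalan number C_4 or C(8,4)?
C(8,4)

Working:
C_4 = C(8,4)/(4+1) = 70/5 = 14; C(8,4) = 70.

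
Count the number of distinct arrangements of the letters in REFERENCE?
7,560
Word has 9 letters (R=2, E=4, F=1, N=1, C=1). Arrangements: 9!/Π(k!) = 7,560.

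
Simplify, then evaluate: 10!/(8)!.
This equals 10×9 = 90.
Final answer: 90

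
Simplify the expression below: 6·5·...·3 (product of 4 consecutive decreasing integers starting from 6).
360

Explanation: This is P(6,4) = 6!/(2)! = 360.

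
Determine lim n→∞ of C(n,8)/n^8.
1/40320

Working:
C(n,8) ≈ n^8/8! for large n. Limit = 1/8! = 1/40320.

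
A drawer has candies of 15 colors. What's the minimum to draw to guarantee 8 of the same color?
Worst case: 7 of each = 105. One more: 106.

Answer: 106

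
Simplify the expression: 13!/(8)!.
This equals 13×12×...×9 = 154,440.

Answer: 154,440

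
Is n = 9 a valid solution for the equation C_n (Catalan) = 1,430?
No

Reasoning: C_9 = C(18,9)/(9+1) = 48,620/10 = 4,862, which does not equal 1,430.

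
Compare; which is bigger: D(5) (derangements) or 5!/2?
5!/2

D(5) = (5-1)·[D(4) + D(3)] = 4·[9 + 2] = 44; 5!/2 = 120/2 = 60.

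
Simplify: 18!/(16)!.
306

Solution: This equals 18×17 = 306.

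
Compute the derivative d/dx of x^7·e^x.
(7x^6 + x^7)e^x
Product rule: d/dx[x^7]·e^x + x^7·d/dx[e^x] = 7x^{6}e^x + x^7e^x.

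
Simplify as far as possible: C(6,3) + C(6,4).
35

Working:
By Pascal's identity: C(7,4) = 35.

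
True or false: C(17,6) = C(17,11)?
True
C(17,6) = C(17,17-6) by the symmetry property; both equal 12,376.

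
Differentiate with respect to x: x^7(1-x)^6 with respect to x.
Product rule: 7x^{6}(1-x)^{6} + x^7·(-6)(1-x)^{5}.
Final answer: 7x^6(1-x)^6 - 6x^7(1-x)^5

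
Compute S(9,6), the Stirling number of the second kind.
2,646

Using the Stirling recurrence: S(n,k) = k·S(n-1,k) + S(n-1,k-1)
S(9,6) = 6·S(8,6) + S(8,5)
         = 6·266 + 1050
         = 1596 + 1050
         = 2,646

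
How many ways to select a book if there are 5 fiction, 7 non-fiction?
By the addition principle: 5 + 7 = 12.

Answer: 12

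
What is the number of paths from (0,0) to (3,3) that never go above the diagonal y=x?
5
Counted by the Catalan number C_3: C_3 = C(6,3)/(3+1) = 20/4 = 5.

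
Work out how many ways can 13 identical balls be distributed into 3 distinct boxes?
105

Solution: C(13+3-1, 3-1) = C(15, 2) = 105.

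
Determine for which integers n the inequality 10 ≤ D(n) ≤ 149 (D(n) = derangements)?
5

Solution: Using D(n) = (n−1)[D(n−1) + D(n−2)] with D(1)=0, D(2)=1: D(4)=9; D(5)=44; D(6)=265. So valid n = 5.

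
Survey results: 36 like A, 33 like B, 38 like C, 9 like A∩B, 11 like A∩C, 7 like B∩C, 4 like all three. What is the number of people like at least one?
|A∪B∪C| = 36+33+38-9-11-7+4 = 84.

Answer: 84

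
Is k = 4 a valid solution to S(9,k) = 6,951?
No

Explanation: S(9,4) = 4·S(8,4) + S(8,3) = 4·1,701 + 966 = 7,770, which does not equal 6,951.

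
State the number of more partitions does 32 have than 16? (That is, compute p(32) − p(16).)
8,118

Explanation: Pentagonal recurrence p(n) = p(n−1) + p(n−2) − p(n−5) − p(n−7) + …: p(32) = p(31) + p(30) − p(27) − p(25) + p(20) + p(17) − p(10) − p(6) = 6,842 + 5,604 − 3,010 − 1,958 + 627 + 297 − 42 − 11 = 8,349.
p(16) = p(15) + p(14) − p(11) − p(9) + p(4) + p(1) = 176 + 135 − 56 − 30 + 5 + 1 = 231.
Difference = 8,349 − 231 = 8,118.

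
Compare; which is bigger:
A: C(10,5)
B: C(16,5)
B

Working:
A=C(10,5)=252, B=C(16,5)=4,368.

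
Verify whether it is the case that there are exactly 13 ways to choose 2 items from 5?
C(5,2) = 10 ≠ 13.

Answer: False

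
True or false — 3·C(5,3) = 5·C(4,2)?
True

Reasoning: Absorption identity k·C(n,k) = n·C(n-1,k-1). LHS = 3·10 = 30; RHS = 5·6 = 30.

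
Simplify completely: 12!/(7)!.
95,040
This equals 12×11×...×8 = 95,040.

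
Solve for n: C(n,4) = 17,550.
27
C(n,4) = n(n−1)(n−2)(n−3)/4! is increasing in n, and n(n−1)(n−2)(n−3) = 4!·17,550 = 421,200 ≈ (n−1.5)^4 gives n ≈ 27.0. Check: C(25,4) = 12,650, C(26,4) = 14,950, C(27,4) = 17,550 ✓. So n = 27.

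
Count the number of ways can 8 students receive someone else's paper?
14,833
Using D(n) = (n-1)[D(n-1) + D(n-2)]:
D(8) = (8-1) × [D(7) + D(6)]
      = 7 × [1854 + 265]
      = 7 × 2119
      = 14,833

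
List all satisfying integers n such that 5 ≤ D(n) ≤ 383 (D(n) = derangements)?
4, 5, 6

Solution: Using D(n) = (n−1)[D(n−1) + D(n−2)] with D(1)=0, D(2)=1: D(3)=2; D(4)=9; D(5)=44; D(6)=265; D(7)=1,854. So valid n = 4, 5, 6.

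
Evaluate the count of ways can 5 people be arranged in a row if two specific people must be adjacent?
48

Reasoning: Treat pair as unit: (5-1)! arrangements × 2 internal orders = 48.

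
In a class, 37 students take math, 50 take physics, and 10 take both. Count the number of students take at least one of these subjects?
77
|A∪B| = |A|+|B|-|A∩B| = 37+50-10 = 77.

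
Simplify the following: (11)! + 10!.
43,545,600

Working:
(11)! + 10! = (11)·10! + 10! = (11+1)·10! = 12·10! = 43,545,600.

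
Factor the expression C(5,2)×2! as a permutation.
C(5,2)×2! = [5!/(2!(3)!)]×2! = 5!/(3)! = P(5,2) = 20.
Final answer: P(5,2)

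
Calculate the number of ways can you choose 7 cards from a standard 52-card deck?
133,784,560

Reasoning: C(52,7) = 133,784,560.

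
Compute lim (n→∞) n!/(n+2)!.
0

Reasoning: n!/(n+2)! = 1/[(n+1)(n+2)] → 0 as n → ∞.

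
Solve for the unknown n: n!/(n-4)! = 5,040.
10

Reasoning: n!/(n-4)! = n×(n-1)×(n-2)×(n-3), a product of 4 consecutive integers ≈ (n−1.5)^4. 5,040^(1/4) + 1.5 ≈ 9.9; check n = 10: 10×9×8×7 = 5,040 ✓. So n = 10.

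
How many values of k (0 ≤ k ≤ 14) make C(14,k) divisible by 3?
Checking C(14,k) mod 3 for k = 0..14: divisible at k = 6, 7, 8. That's 3 values.

Answer: 3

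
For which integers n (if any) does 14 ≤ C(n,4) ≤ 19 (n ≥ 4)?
C(5,4)=5; C(6,4)=15; C(7,4)=35. So valid n = 6.

Answer: 6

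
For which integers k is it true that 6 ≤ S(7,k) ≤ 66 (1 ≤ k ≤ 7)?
2, 6

S(7,1)=1; S(7,2)=63; S(7,3)=301; S(7,4)=350; S(7,5)=140; S(7,6)=21; S(7,7)=1. So valid k = 2, 6.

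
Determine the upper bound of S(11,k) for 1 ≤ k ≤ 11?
Row S(11,k) for k = 1..11 (via S(n,k) = k·S(n−1,k) + S(n−1,k−1)): 1, 1,023, 28,501, 145,750, 246,730, 179,487, 63,987, 11,880, 1,155, 55, 1. The row is unimodal; maximum at k = 5: 246,730.
Final answer: 246,730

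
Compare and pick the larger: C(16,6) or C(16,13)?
C(16,6)

Reasoning: C(16,6)=8,008, C(16,13)=560.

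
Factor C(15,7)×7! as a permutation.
P(15,7)
C(15,7)×7! = [15!/(7!(8)!)]×7! = 15!/(8)! = P(15,7) = 32,432,400.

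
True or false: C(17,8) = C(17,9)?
True
C(17,8) = C(17,17-8) by the symmetry property; both equal 24,310.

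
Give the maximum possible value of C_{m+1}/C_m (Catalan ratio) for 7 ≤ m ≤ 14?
29/8

Solution: C_{m+1}/C_m = 2(2m+1)/(m+2), which increases with m. Maximum at m = 14: 2·29/16 = 29/8.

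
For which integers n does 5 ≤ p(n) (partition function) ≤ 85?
4, 5, 6, 7, 8, 9, 10, 11, 12
Tabulating p(n) via p(n) = p(n−1) + p(n−2) − p(n−5) − p(n−7) + …: p(3)=3; p(4)=5; p(5)=7; p(6)=11; p(7)=15; p(8)=22; p(9)=30; p(10)=42; p(11)=56; p(12)=77; p(13)=101. So valid n = 4, 5, 6, 7, 8, 9, 10, 11, 12.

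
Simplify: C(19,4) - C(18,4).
816

Reasoning: C(19,4) - C(18,4) = C(18,3) = 816.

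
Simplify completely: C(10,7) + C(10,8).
165

Explanation: By Pascal's identity: C(11,8) = 165.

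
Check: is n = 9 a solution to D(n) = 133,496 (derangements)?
Yes

Working:
D(9) = (9-1)·[D(8) + D(7)] = 8·[14,833 + 1,854] = 133,496, which equals 133,496.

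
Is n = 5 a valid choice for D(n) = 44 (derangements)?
Yes
D(5) = (5-1)·[D(4) + D(3)] = 4·[9 + 2] = 44, which equals 44.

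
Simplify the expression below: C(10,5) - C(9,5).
C(10,5) - C(9,5) = C(9,4) = 126.
Final answer: 126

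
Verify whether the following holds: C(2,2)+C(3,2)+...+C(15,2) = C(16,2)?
False

Solution: Hockey stick identity gives Σ = C(16,3) = 560; RHS C(16,2) = 120.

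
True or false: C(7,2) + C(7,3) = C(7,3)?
False

Reasoning: Pascal's identity gives C(8,3) = 56, whereas C(7,3) = 35.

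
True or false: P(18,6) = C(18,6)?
False

P(18,6) = 13,366,080 and C(18,6) = 18,564; P(n,r) = r! × C(n,r) so P > C whenever r ≥ 2.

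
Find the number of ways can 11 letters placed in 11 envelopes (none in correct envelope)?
14,684,570

Explanation: Using D(n) = (n-1)[D(n-1) + D(n-2)]:
D(11) = (11-1) × [D(10) + D(9)]
      = 10 × [1334961 + 133496]
      = 10 × 1468457
      = 14,684,570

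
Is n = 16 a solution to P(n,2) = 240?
Yes
P(16,2) = 16·15 = 240, which equals 240.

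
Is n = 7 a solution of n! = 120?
No
7! = 7·6! = 7·720 = 5,040, which does not equal 120.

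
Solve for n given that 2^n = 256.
8

Solution: 2^8 = 256, so n = 8.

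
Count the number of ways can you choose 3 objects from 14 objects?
364

Reasoning: C(14,3) = 14! / (3! × (14-3)!)
         = 14! / (3! × 11!)
         = 364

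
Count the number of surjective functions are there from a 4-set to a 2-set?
Onto functions = 2! × S(4,2)
First compute S(4,2) via recurrence:
Using the Stirling recurrence: S(n,k) = k·S(n-1,k) + S(n-1,k-1)
S(4,2) = 2·S(3,2) + S(3,1)
         = 2·3 + 1
         = 6 + 1
         = 7
Then: 2 × 7 = 14
Final answer: 14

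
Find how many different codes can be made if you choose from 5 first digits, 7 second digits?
By the multiplication principle: 5 × 7 = 35.

Answer: 35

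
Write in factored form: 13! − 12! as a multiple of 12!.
12 × 12! = 5,748,019,200

Solution: 13! − 12! = 13·12! − 12! = (13 − 1)·12! = 12 × 12! = 5,748,019,200.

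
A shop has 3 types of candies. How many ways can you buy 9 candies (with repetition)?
55

Solution: Stars and bars: C(9+3-1, 9) = C(11, 9) = 55.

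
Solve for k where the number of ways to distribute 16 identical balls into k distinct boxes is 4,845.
5

Working:
Stars and bars: the count is C(16+k−1, k−1), increasing in k. k=3: C(18,2) = 153, k=4: C(19,3) = 969, k=5: C(20,4) = 4,845 ✓. So k = 5.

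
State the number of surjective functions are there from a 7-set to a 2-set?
Onto functions = 2! × S(7,2)
First compute S(7,2) via recurrence:
Using the Stirling recurrence: S(n,k) = k·S(n-1,k) + S(n-1,k-1)
S(7,2) = 2·S(6,2) + S(6,1)
         = 2·31 + 1
         = 62 + 1
         = 63
Then: 2 × 63 = 126
Final answer: 126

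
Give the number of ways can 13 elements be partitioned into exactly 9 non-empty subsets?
359,502

Explanation: This equals S(13,9), the Stirling number of the 2nd kind.
Using the Stirling recurrence: S(n,k) = k·S(n-1,k) + S(n-1,k-1)
S(13,9) = 9·S(12,9) + S(12,8)
         = 9·22275 + 159027
         = 200475 + 159027
         = 359,502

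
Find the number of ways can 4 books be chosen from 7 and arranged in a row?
840

Explanation: P(7,4) = 7!/(7-4)! = 840.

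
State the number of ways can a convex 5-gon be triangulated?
5
Using the Catalan number formula: C_n = C(2n, n) / (n+1)
C_3 = C(6, 3) / (3+1)
     = 20 / 4
     = 5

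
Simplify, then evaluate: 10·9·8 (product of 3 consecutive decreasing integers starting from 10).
720

Explanation: This is P(10,3) = 10!/(7)! = 720.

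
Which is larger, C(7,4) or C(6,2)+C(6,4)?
C(7,4)

Solution: C(7,4)=35; C(6,2)+C(6,4)=15+15=30.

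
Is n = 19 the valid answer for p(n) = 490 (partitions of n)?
Pentagonal recurrence p(n) = p(n−1) + p(n−2) − p(n−5) − p(n−7) + …: p(19) = p(18) + p(17) − p(14) − p(12) + p(7) + p(4) = 385 + 297 − 135 − 77 + 15 + 5 = 490, which equals 490.
Final answer: Yes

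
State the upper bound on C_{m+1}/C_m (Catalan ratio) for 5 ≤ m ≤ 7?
10/3

Explanation: C_{m+1}/C_m = 2(2m+1)/(m+2), which increases with m. Maximum at m = 7: 2·15/9 = 10/3.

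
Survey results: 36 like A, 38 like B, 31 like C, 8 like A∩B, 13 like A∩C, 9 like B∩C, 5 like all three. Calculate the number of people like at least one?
80

Reasoning: |A∪B∪C| = 36+38+31-8-13-9+5 = 80.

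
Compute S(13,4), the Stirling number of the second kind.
2,532,530

Using the Stirling recurrence: S(n,k) = k·S(n-1,k) + S(n-1,k-1)
S(13,4) = 4·S(12,4) + S(12,3)
         = 4·611501 + 86526
         = 2446004 + 86526
         = 2,532,530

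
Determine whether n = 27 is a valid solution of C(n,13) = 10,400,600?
No

Explanation: C(27,13) = 27·26·25·24·23·22·21·20·19·18·17·16·15/13! = 124,903,451,312,640,000/6,227,020,800 = 20,058,300, which does not equal 10,400,600.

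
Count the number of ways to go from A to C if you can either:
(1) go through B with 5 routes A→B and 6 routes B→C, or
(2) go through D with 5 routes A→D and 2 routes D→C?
40

Working:
Route via B: 5×6=30. Route via D: 5×2=10. Total: 40.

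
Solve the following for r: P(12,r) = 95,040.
5

Reasoning: P(12,r) = 12·11·…·(12−r+1), a product of r factors. Multiplying down from 12: 12 = 12; 12·11 = 132; 12·11·10 = 1,320; 12·11·10·9 = 11,880; 12·11·10·9·8 = 95,040 ✓ (5 factors). So r = 5.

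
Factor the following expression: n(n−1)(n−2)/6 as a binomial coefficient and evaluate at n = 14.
C(n,3); C(14,3) = 364

Working:
n(n−1)(n−2)/6 = n!/(3!(n−3)!) = C(n,3). At n = 14: C(14,3) = 364.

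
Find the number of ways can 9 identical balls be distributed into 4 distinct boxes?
C(9+4-1, 4-1) = C(12, 3) = 220.

Answer: 220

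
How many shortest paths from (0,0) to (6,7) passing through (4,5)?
To (4,5): C(9,4)=126. From there: C(4,2)=6. Total: 756.

Answer: 756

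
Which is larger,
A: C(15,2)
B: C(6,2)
A

Reasoning: A=C(15,2)=105, B=C(6,2)=15.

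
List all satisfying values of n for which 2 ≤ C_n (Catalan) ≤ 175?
2, 3, 4, 5, 6

Explanation: C_1=1; C_2=2; C_3=5; C_4=14; C_5=42; C_6=132; C_7=429. So valid n = 2, 3, 4, 5, 6.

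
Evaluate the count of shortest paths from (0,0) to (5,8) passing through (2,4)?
To (2,4): C(6,2)=15. From there: C(7,3)=35. Total: 525.
Final answer: 525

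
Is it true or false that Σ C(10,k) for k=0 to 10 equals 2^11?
False
Binomial theorem: Σ C(10,k) = (1+1)^10 = 2^10 = 1,024; RHS 2^11 = 2,048.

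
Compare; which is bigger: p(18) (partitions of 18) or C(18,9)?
C(18,9)

Solution: Pentagonal recurrence p(n) = p(n−1) + p(n−2) − p(n−5) − p(n−7) + …: p(18) = p(17) + p(16) − p(13) − p(11) + p(6) + p(3) = 297 + 231 − 101 − 56 + 11 + 3 = 385; C(18,9) = 48,620.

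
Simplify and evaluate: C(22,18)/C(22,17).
5/18
C(n,k+1)/C(n,k) = (n−k)/(k+1). Here (22−17)/(17+1) = 5/18 = 5/18.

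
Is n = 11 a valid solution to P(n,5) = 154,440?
No

P(11,5) = 11·10·9·8·7 = 55,440, which does not equal 154,440.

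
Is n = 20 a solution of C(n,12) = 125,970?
Yes
C(20,12) = 20·19·18·17·16·15·14·13·12·11·10·9/12! = 60,339,831,552,000/479,001,600 = 125,970, which equals 125,970.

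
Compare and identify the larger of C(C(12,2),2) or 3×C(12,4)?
C(C(12,2),2)

Working:
C(C(12,2),2)=2,145, 3×C(12,4)=1,485.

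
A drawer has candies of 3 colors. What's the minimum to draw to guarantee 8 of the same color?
22

Reasoning: Worst case: 7 of each = 21. One more: 22.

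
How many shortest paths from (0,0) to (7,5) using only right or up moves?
792
Choose 7 rights from 12 moves: C(12,7) = 792.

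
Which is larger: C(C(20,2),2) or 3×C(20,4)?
C(C(20,2),2)

Reasoning: C(C(20,2),2)=17,955, 3×C(20,4)=14,535.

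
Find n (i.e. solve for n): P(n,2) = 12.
P(n,2) = n(n−1) is increasing in n; n(n−1) ≈ (n−0.5)^2 = 12 gives n ≈ 4.0. Check: P(2,2) = 2, P(3,2) = 6, P(4,2) = 12 ✓. So n = 4.
Final answer: 4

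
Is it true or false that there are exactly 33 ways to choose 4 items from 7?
C(7,4) = 35 ≠ 33.

Answer: False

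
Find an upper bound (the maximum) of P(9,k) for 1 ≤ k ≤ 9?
362,880

Explanation: P(9,k) increases in k, so maximum at k = 9: 9! = 362,880.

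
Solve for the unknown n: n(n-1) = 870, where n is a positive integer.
30

Solution: n² − n − 870 = 0, so n = (1 ± √(1 + 4·870))/2 = (1 ± √3,481)/2 = (1 ± 59)/2, i.e. n = 30 or n = -29. Taking the positive root, n = 30 (check: 30×29 = 870).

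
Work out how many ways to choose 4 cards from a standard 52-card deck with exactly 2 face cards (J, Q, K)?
51,480
12 face cards and 40 non-face cards: C(12,2) × C(40,2) = 66 × 780 = 51,480.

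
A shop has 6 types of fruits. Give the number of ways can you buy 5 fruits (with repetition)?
252

Stars and bars: C(5+6-1, 5) = C(10, 5) = 252.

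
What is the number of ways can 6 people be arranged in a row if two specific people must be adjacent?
Treat pair as unit: (6-1)! arrangements × 2 internal orders = 240.
Final answer: 240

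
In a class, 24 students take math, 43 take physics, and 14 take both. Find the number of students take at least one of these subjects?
53

Working:
|A∪B| = |A|+|B|-|A∩B| = 24+43-14 = 53.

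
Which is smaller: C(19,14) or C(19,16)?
C(19,16)

Working:
C(19,14)=11,628, C(19,16)=969.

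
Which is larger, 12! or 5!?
12!

Reasoning: 12!=479,001,600, 5!=120. 12! > 5!.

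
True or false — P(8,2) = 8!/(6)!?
Permutation formula P(n,k) = n!/(n-k)!: 8!/6! = 40,320/720 = 56 = P(8,2). The statement holds.
Final answer: True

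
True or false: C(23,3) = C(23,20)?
True

Working:
C(23,3) = C(23,23-3) by the symmetry property; both equal 1,771.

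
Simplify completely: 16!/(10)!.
5,765,760

This equals 16×15×...×11 = 5,765,760.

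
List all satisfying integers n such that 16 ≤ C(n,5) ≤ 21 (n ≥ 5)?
7

Working:
C(6,5)=6; C(7,5)=21; C(8,5)=56. So valid n = 7.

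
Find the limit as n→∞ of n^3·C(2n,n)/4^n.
C(2n,n) ~ 4^n/√(πn), so n^3·C(2n,n)/4^n ~ n^(3 − 1/2)/√π → ∞.
Final answer: ∞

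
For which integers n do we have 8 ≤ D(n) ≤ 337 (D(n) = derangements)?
4, 5, 6

Using D(n) = (n−1)[D(n−1) + D(n−2)] with D(1)=0, D(2)=1: D(3)=2; D(4)=9; D(5)=44; D(6)=265; D(7)=1,854. So valid n = 4, 5, 6.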